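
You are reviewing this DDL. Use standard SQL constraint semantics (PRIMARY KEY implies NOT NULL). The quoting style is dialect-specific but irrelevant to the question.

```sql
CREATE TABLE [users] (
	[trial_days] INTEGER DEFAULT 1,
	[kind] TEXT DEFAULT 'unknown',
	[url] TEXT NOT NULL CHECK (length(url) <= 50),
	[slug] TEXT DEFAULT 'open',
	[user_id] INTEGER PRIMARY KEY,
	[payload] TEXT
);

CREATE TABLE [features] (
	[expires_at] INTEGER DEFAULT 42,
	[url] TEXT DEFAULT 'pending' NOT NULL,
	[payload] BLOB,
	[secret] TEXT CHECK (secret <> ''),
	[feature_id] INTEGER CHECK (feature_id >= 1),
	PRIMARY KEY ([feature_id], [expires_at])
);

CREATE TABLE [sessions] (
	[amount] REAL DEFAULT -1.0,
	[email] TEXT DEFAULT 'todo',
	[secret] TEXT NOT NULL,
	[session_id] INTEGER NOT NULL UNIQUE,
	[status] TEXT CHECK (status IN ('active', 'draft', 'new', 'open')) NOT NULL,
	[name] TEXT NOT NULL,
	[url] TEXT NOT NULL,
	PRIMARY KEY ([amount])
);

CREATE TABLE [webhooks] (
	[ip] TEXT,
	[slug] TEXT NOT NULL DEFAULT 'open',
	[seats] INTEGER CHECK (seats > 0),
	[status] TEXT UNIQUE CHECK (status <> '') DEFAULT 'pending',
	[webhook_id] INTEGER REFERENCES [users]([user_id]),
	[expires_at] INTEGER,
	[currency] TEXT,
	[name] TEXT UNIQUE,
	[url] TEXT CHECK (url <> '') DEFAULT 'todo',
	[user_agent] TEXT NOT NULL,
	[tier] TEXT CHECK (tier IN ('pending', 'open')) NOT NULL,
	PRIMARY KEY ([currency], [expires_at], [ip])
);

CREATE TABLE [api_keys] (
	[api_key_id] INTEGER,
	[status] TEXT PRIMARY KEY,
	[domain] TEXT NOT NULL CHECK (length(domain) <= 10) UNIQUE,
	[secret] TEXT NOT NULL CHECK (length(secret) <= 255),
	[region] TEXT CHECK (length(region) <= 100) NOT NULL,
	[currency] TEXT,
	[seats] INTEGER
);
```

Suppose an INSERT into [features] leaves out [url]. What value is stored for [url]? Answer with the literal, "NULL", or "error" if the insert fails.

'pending'

url has an explicit DEFAULT 'pending'.
When the column is omitted from an INSERT, that default is used.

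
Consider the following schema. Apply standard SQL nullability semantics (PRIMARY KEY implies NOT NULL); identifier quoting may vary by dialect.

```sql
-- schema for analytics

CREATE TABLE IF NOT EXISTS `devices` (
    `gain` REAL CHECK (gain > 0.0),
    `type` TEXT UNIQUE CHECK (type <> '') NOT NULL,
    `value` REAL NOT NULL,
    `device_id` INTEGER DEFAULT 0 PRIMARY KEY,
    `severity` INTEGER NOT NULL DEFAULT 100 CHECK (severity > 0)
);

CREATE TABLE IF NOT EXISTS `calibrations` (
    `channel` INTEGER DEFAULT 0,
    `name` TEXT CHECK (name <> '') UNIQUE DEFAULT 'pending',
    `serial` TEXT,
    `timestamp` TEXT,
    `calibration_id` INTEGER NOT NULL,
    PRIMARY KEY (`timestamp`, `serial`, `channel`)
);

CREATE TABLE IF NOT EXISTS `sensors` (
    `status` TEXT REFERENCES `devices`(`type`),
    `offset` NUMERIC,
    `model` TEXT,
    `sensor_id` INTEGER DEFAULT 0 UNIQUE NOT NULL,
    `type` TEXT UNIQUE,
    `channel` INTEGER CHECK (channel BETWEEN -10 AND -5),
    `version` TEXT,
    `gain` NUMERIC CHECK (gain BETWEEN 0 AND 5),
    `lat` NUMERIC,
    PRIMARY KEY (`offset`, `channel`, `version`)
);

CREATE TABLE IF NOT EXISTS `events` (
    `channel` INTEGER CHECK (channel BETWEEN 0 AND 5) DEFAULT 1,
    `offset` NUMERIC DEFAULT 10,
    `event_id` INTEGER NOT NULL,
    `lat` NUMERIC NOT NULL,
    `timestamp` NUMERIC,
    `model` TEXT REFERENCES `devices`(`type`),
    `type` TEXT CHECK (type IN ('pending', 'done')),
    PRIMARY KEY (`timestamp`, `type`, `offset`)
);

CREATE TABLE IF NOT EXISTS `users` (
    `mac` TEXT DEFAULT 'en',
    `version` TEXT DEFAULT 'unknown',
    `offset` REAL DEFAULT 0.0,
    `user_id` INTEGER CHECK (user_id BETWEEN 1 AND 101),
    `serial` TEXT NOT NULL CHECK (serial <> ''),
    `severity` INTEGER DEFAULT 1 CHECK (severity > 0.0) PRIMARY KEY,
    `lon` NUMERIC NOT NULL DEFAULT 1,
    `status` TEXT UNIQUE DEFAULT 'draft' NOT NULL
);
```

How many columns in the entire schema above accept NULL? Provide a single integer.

13

devices: 1 nullable (gain — PK (device_id) and explicit NOT NULL columns excluded).
calibrations: 1 nullable (name — PK (timestamp, serial, channel) and explicit NOT NULL columns excluded).
sensors: 5 nullable (status, model, type, gain, lat — PK (offset, channel, version) and explicit NOT NULL columns excluded).
events: 2 nullable (channel, model — PK (timestamp, type, offset) and explicit NOT NULL columns excluded).
users: 4 nullable (mac, version, offset, user_id — PK (severity) and explicit NOT NULL columns excluded).
Total: 1 + 1 + 5 + 2 + 4 = 13.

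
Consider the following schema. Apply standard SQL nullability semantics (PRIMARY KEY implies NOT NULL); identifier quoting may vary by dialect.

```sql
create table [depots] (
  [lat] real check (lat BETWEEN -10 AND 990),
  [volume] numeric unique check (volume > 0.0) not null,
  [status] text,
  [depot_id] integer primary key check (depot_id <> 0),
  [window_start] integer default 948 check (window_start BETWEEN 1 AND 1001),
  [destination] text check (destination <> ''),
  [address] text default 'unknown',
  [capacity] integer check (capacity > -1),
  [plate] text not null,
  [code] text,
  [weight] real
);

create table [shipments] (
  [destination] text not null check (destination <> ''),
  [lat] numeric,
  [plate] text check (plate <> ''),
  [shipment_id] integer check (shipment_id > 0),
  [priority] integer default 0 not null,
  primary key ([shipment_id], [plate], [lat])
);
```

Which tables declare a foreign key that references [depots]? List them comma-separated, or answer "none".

none

No REFERENCES clause anywhere in the schema names depots.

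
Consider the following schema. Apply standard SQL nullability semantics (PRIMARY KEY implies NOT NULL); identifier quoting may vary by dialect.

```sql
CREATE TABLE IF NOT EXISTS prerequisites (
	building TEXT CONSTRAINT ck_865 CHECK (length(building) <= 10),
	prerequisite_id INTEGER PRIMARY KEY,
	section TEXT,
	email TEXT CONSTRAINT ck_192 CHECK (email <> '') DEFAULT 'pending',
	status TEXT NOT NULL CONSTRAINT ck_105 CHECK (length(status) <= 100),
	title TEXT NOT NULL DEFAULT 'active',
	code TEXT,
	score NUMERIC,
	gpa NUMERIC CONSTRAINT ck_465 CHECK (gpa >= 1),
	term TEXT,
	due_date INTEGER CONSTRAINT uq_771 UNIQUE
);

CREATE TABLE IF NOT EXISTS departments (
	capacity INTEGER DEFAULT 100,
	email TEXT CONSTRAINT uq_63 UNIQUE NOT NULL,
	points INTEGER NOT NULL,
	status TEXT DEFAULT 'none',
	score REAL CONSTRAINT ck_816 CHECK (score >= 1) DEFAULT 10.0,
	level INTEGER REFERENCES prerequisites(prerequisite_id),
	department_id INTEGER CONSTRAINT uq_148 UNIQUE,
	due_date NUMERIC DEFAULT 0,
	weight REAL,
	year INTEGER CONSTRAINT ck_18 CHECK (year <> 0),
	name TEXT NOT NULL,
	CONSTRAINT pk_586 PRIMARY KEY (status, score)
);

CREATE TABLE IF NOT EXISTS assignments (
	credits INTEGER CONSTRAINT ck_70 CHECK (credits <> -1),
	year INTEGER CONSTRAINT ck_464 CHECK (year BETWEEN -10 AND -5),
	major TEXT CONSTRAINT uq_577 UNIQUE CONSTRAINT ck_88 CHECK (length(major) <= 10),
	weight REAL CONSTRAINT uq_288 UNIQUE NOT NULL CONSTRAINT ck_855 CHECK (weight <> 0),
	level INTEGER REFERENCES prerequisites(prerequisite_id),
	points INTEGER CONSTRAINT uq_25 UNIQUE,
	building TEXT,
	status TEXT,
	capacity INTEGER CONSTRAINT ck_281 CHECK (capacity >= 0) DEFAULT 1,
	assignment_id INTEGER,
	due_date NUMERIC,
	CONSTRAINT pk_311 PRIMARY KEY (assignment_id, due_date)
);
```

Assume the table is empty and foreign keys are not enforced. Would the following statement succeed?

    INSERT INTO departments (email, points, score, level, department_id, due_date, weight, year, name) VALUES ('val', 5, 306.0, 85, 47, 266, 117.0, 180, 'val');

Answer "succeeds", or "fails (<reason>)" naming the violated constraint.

NOT NULL columns: email is supplied; name is supplied; points is supplied; score is supplied; status defaults to 'none'.
CHECK constraints: 306.0 satisfies (score >= 1); 180 satisfies (year <> 0).
No constraint is violated.

succeeds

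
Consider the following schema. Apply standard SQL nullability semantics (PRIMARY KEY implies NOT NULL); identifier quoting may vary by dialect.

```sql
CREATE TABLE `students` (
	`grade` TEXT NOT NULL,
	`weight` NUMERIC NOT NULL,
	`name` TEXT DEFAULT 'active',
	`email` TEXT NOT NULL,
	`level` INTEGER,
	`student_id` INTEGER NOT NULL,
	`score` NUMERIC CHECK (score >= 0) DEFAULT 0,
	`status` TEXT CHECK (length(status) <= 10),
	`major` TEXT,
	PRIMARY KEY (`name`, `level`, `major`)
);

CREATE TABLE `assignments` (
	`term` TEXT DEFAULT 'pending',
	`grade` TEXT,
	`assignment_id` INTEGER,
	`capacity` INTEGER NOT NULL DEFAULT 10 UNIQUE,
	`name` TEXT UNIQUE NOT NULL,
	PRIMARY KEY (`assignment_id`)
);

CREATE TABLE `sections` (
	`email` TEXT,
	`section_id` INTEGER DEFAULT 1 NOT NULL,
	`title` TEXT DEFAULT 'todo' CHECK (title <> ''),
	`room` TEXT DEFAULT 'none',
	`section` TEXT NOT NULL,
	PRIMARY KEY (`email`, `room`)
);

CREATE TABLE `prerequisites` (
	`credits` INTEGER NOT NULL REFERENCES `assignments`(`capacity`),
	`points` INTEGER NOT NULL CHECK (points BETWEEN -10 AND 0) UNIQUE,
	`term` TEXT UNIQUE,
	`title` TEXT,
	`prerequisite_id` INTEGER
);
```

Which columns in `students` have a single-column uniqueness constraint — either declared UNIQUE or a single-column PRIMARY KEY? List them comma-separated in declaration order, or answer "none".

none

- grade: no UNIQUE or single-column PK constraint.
- weight: no UNIQUE or single-column PK constraint.
- name: part of a composite PRIMARY KEY — only the tuple is unique, not this column on its own.
- email: no UNIQUE or single-column PK constraint.
- level: part of a composite PRIMARY KEY — only the tuple is unique, not this column on its own.
- student_id: no UNIQUE or single-column PK constraint.
- score: no UNIQUE or single-column PK constraint.
- status: no UNIQUE or single-column PK constraint.
- major: part of a composite PRIMARY KEY — only the tuple is unique, not this column on its own.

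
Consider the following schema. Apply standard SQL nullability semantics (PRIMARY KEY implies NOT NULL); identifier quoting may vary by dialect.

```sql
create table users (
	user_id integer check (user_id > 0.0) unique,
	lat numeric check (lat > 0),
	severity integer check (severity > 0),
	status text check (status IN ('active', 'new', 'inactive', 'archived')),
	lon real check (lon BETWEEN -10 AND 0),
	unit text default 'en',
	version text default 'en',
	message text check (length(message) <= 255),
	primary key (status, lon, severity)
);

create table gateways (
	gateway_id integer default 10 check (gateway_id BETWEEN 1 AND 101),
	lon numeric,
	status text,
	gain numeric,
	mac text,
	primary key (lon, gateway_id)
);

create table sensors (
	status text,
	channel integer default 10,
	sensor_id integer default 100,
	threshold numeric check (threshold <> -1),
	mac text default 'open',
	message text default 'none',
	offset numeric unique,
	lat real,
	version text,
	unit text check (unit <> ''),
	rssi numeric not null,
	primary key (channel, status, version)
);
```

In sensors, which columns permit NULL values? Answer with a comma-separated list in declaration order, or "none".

- status: part of the PRIMARY KEY, which implies NOT NULL → not nullable.
- channel: part of the PRIMARY KEY, which implies NOT NULL → not nullable.
- sensor_id: DEFAULT only fills an omitted column; an explicit NULL is still allowed → nullable.
- threshold: CHECK does not forbid NULL (a CHECK constraint passes when its expression is NULL) → nullable.
- mac: DEFAULT only fills an omitted column; an explicit NULL is still allowed → nullable.
- message: DEFAULT only fills an omitted column; an explicit NULL is still allowed → nullable.
- offset: UNIQUE does not imply NOT NULL → nullable.
- lat: no NOT NULL constraint applies → nullable.
- version: part of the PRIMARY KEY, which implies NOT NULL → not nullable.
- unit: CHECK does not forbid NULL (a CHECK constraint passes when its expression is NULL) → nullable.
- rssi: declared NOT NULL → not nullable.

sensor_id, threshold, mac, message, offset, lat, unit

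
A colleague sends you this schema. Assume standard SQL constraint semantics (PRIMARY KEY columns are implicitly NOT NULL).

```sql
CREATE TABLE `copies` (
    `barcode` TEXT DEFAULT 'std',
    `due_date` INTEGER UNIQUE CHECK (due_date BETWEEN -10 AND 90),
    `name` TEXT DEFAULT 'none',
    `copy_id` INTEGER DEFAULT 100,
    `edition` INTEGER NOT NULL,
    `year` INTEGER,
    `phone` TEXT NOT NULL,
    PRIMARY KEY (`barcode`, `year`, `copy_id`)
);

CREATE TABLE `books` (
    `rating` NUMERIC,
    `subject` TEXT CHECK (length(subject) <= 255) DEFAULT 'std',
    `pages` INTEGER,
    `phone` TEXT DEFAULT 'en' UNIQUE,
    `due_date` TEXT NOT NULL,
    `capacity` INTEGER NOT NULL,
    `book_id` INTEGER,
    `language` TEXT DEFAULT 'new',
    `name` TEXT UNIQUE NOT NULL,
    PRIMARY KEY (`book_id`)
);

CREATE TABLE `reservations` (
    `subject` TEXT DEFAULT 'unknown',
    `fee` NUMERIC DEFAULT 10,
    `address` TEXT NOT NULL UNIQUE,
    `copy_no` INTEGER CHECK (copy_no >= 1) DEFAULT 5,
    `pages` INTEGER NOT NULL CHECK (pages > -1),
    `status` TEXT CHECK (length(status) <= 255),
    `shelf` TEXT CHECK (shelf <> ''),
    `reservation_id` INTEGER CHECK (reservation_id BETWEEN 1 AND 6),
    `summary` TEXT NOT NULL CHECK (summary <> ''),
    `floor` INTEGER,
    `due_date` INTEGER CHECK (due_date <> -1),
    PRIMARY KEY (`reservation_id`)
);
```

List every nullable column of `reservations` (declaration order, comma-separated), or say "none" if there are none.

subject, fee, copy_no, status, shelf, floor, due_date

- subject: DEFAULT only fills an omitted column; an explicit NULL is still allowed → nullable.
- fee: DEFAULT only fills an omitted column; an explicit NULL is still allowed → nullable.
- address: declared NOT NULL → not nullable.
- copy_no: CHECK does not forbid NULL (a CHECK constraint passes when its expression is NULL) → nullable.
- pages: declared NOT NULL → not nullable.
- status: CHECK does not forbid NULL (a CHECK constraint passes when its expression is NULL) → nullable.
- shelf: CHECK does not forbid NULL (a CHECK constraint passes when its expression is NULL) → nullable.
- reservation_id: part of the PRIMARY KEY, which implies NOT NULL → not nullable.
- summary: declared NOT NULL → not nullable.
- floor: no NOT NULL constraint applies → nullable.
- due_date: CHECK does not forbid NULL (a CHECK constraint passes when its expression is NULL) → nullable.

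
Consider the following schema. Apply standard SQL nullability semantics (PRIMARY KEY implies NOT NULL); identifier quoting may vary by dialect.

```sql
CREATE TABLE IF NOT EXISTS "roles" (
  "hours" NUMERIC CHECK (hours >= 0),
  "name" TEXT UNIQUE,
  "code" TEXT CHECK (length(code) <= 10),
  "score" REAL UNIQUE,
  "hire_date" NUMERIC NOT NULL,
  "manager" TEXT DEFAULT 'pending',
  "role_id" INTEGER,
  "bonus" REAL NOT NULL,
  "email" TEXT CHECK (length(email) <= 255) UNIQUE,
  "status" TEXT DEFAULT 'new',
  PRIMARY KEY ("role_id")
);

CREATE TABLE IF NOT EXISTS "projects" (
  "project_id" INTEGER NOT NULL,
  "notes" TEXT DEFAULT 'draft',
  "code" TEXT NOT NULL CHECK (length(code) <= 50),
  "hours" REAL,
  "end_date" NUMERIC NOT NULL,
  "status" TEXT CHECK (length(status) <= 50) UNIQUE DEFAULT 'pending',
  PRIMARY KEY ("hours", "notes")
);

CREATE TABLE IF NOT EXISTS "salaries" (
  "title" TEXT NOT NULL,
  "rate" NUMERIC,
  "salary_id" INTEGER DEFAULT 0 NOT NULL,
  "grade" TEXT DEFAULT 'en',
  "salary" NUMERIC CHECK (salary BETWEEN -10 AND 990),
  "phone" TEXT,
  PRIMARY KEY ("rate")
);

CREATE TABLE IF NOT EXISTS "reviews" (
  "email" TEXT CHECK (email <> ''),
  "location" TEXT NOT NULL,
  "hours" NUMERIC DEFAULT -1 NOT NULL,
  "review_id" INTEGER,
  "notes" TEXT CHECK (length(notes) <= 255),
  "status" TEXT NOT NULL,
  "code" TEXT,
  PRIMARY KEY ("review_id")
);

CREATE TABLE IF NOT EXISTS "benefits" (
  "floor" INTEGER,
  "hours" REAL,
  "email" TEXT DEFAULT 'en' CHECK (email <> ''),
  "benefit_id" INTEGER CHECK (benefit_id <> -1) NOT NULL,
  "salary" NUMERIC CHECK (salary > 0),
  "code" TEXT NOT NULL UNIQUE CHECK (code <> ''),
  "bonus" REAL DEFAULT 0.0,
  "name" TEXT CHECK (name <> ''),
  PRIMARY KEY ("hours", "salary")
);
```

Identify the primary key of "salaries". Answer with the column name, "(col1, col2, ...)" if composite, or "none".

rate

rate is declared PRIMARY KEY as a table-level PRIMARY KEY clause.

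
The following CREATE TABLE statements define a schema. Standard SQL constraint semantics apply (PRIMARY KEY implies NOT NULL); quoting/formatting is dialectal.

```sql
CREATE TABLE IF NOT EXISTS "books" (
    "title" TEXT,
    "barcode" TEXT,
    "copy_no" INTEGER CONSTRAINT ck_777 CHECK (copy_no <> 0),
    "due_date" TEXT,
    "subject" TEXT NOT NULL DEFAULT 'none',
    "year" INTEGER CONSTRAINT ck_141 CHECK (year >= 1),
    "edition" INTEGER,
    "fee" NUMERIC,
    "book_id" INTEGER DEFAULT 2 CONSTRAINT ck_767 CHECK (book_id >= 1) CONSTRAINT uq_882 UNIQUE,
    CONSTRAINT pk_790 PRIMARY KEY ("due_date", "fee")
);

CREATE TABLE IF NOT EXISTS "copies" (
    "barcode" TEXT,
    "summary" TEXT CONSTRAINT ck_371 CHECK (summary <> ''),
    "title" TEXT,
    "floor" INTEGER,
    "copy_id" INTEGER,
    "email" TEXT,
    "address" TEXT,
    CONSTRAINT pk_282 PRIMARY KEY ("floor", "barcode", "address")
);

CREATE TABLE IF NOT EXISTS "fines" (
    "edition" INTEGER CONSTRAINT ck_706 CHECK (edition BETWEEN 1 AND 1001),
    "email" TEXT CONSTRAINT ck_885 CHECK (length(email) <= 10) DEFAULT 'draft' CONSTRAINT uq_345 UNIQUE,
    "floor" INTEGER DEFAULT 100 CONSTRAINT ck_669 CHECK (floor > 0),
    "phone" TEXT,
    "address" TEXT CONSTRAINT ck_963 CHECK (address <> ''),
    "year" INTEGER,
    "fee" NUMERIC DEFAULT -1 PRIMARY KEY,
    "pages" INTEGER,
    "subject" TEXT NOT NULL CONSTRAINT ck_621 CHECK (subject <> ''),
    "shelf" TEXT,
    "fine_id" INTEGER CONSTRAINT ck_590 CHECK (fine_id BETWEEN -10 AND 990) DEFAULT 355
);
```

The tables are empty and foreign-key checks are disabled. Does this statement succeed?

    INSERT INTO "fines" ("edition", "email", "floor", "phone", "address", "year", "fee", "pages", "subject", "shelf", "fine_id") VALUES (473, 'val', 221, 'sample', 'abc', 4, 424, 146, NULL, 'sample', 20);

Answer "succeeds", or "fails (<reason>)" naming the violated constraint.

fails (NOT NULL on subject)

subject is explicitly set to NULL, but subject is declared NOT NULL.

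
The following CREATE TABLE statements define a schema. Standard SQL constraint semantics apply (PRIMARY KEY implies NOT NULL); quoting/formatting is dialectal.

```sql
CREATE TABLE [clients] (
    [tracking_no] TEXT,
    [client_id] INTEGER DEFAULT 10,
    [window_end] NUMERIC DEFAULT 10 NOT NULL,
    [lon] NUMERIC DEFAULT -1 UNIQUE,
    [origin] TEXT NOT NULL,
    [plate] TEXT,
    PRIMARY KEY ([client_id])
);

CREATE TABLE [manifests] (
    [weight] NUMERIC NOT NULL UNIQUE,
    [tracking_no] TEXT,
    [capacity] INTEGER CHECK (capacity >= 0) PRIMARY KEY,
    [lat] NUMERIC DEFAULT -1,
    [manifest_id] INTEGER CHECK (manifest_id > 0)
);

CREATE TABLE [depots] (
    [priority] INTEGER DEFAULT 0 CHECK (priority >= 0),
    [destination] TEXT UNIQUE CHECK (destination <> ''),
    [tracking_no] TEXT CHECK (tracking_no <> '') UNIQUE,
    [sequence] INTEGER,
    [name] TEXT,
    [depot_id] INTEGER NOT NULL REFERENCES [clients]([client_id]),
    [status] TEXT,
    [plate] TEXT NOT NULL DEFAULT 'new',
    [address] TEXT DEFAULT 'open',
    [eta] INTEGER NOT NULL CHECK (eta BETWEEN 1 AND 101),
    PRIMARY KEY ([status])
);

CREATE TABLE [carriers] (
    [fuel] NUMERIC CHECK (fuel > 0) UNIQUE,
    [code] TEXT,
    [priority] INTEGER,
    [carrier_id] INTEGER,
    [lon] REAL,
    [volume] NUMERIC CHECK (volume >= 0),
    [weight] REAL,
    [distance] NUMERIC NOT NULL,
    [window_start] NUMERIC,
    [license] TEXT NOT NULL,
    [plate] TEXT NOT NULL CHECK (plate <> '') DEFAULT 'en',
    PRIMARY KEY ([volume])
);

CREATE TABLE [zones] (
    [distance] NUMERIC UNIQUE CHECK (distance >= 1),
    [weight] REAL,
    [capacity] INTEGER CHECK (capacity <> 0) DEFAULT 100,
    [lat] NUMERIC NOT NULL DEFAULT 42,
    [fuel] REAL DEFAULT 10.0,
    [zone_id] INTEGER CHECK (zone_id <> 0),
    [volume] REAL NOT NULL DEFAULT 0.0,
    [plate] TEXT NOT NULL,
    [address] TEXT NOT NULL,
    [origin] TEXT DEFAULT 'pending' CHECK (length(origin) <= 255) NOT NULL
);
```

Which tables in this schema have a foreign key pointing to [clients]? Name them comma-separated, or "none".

depots

- depots.depot_id references clients(client_id).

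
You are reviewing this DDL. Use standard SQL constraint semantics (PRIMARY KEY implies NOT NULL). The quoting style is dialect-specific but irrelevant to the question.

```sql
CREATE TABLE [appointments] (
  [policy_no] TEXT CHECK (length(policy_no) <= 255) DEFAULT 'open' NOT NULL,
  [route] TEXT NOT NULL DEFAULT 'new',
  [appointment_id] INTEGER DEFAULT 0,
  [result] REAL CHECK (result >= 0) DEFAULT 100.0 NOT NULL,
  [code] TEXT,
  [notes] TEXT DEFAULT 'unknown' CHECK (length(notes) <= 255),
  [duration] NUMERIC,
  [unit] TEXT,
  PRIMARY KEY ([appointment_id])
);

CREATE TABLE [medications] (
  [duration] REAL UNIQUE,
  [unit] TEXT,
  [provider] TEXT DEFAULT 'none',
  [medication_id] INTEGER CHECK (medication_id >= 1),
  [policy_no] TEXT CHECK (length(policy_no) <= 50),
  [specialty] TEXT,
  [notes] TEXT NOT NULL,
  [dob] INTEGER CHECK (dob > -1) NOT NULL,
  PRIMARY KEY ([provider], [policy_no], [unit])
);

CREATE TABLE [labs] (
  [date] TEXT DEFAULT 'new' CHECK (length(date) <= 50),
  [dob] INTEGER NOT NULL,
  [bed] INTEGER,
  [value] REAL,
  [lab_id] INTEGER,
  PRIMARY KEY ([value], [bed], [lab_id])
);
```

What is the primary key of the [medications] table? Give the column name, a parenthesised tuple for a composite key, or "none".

(provider, policy_no, unit)

A table-level PRIMARY KEY clause names 3 columns: provider, policy_no, unit.
This is a composite key — the combination is unique, not each column individually.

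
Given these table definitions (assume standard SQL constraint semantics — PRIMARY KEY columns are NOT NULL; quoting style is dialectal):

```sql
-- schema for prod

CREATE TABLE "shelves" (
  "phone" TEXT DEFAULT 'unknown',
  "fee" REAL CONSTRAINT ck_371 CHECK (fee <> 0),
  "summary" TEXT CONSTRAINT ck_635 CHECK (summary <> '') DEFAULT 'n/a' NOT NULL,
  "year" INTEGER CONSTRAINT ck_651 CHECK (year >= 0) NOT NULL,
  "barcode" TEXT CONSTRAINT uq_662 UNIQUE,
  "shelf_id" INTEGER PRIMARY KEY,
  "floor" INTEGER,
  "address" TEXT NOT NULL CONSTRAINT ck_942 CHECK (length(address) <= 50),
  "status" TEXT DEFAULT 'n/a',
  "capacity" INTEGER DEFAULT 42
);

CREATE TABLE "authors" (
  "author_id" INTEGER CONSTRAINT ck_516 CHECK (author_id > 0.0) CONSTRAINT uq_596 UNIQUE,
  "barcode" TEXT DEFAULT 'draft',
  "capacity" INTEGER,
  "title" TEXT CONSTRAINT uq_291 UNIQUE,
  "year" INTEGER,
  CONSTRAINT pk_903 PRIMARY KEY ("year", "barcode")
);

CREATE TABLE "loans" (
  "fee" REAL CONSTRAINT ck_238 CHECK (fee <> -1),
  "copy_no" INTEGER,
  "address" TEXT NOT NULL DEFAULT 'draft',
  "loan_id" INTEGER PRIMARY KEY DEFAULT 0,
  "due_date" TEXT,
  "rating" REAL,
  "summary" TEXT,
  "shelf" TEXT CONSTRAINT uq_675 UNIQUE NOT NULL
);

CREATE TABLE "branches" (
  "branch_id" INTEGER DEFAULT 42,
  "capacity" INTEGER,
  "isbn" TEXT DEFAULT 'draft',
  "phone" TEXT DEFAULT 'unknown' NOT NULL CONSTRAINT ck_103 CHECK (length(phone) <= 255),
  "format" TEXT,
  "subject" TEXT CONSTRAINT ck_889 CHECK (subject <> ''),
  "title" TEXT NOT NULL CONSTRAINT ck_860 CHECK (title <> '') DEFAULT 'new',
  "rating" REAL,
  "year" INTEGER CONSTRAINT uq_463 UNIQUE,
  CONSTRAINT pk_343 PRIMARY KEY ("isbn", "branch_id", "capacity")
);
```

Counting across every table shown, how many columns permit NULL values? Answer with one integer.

18

shelves: 6 nullable (phone, fee, barcode, floor, status, capacity — PK (shelf_id) and explicit NOT NULL columns excluded).
authors: 3 nullable (author_id, capacity, title — PK (year, barcode) and explicit NOT NULL columns excluded).
loans: 5 nullable (fee, copy_no, due_date, rating, summary — PK (loan_id) and explicit NOT NULL columns excluded).
branches: 4 nullable (format, subject, rating, year — PK (isbn, branch_id, capacity) and explicit NOT NULL columns excluded).
Total: 6 + 3 + 5 + 4 = 18.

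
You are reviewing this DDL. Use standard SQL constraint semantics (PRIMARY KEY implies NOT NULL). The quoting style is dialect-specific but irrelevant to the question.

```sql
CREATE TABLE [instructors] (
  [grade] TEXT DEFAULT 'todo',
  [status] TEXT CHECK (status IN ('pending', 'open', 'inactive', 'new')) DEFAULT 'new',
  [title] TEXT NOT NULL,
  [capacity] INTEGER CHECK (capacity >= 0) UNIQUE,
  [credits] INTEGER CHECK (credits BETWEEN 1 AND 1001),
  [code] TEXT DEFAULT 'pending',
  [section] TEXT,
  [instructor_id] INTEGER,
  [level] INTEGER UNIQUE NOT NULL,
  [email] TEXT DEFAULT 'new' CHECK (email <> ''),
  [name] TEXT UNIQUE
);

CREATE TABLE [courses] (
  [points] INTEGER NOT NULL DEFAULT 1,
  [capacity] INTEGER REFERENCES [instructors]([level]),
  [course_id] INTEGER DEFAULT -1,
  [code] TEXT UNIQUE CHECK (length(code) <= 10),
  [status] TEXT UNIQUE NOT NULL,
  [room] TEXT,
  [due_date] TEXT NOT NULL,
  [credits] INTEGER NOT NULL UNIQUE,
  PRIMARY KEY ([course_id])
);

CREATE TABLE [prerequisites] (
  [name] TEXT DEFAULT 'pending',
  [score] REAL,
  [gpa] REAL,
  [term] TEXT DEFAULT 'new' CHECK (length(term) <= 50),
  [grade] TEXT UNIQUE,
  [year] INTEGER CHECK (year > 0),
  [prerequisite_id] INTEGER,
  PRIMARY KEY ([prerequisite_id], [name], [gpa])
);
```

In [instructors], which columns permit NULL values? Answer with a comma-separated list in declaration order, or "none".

grade, status, capacity, credits, code, section, instructor_id, email, name

- grade: DEFAULT only fills an omitted column; an explicit NULL is still allowed → nullable.
- status: CHECK does not forbid NULL (a CHECK constraint passes when its expression is NULL) → nullable.
- title: declared NOT NULL → not nullable.
- capacity: CHECK does not forbid NULL (a CHECK constraint passes when its expression is NULL) → nullable.
- credits: CHECK does not forbid NULL (a CHECK constraint passes when its expression is NULL) → nullable.
- code: DEFAULT only fills an omitted column; an explicit NULL is still allowed → nullable.
- section: no NOT NULL constraint applies → nullable.
- instructor_id: no NOT NULL constraint applies → nullable.
- level: declared NOT NULL → not nullable.
- email: CHECK does not forbid NULL (a CHECK constraint passes when its expression is NULL) → nullable.
- name: UNIQUE does not imply NOT NULL → nullable.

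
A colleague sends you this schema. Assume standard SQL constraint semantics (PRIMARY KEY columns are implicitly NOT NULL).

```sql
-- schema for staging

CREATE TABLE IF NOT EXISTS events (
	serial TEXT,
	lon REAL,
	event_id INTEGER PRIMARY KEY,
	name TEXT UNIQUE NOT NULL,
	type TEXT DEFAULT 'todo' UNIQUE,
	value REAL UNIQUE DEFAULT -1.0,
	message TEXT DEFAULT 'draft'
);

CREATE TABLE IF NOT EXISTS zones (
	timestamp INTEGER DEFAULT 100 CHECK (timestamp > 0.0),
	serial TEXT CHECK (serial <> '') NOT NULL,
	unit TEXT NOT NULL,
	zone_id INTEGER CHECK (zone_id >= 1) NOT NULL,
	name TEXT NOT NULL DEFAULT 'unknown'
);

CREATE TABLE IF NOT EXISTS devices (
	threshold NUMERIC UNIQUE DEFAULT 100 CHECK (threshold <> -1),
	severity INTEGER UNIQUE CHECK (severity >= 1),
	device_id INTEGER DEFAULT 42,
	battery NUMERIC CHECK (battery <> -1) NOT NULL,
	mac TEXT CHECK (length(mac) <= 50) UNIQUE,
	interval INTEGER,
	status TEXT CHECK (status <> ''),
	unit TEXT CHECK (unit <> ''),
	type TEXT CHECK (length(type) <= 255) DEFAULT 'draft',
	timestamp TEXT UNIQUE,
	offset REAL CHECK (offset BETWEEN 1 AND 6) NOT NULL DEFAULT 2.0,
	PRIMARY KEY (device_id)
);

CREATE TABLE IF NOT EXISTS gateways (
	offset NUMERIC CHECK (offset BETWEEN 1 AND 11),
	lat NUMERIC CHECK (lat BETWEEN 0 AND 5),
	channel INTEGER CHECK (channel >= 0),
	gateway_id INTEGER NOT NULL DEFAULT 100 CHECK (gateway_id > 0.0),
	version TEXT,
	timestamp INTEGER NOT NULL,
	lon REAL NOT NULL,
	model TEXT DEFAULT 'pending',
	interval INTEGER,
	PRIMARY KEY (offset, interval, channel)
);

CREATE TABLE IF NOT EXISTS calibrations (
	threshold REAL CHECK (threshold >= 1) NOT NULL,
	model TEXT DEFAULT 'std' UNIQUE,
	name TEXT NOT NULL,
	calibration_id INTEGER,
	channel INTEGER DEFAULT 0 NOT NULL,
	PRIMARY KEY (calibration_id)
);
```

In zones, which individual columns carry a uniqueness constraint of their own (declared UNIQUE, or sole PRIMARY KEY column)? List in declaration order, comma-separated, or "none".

- timestamp: no UNIQUE or single-column PK constraint.
- serial: no UNIQUE or single-column PK constraint.
- unit: no UNIQUE or single-column PK constraint.
- zone_id: no UNIQUE or single-column PK constraint.
- name: no UNIQUE or single-column PK constraint.

none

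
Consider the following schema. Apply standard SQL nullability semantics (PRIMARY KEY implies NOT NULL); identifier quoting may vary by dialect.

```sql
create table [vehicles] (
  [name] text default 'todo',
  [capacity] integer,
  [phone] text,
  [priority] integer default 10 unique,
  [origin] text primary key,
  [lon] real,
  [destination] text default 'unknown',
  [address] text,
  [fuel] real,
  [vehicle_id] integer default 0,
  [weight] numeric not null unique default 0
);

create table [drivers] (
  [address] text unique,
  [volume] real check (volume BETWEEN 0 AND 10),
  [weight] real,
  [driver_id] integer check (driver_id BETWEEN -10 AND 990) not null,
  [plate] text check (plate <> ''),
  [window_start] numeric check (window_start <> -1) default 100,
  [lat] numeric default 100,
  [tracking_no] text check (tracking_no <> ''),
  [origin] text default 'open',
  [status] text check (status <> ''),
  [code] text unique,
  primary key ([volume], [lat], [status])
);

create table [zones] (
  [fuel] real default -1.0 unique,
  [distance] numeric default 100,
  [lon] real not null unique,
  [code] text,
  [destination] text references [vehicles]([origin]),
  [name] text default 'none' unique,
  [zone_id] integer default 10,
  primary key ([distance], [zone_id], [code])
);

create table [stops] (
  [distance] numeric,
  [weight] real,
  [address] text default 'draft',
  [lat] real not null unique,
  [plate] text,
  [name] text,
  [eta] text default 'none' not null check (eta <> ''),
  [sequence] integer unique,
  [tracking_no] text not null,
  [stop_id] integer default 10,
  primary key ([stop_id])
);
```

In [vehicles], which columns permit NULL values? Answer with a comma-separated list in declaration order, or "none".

- name: DEFAULT only fills an omitted column; an explicit NULL is still allowed → nullable.
- capacity: no NOT NULL constraint applies → nullable.
- phone: no NOT NULL constraint applies → nullable.
- priority: UNIQUE does not imply NOT NULL → nullable.
- origin: part of the PRIMARY KEY, which implies NOT NULL → not nullable.
- lon: no NOT NULL constraint applies → nullable.
- destination: DEFAULT only fills an omitted column; an explicit NULL is still allowed → nullable.
- address: no NOT NULL constraint applies → nullable.
- fuel: no NOT NULL constraint applies → nullable.
- vehicle_id: DEFAULT only fills an omitted column; an explicit NULL is still allowed → nullable.
- weight: declared NOT NULL → not nullable.

name, capacity, phone, priority, lon, destination, address, fuel, vehicle_id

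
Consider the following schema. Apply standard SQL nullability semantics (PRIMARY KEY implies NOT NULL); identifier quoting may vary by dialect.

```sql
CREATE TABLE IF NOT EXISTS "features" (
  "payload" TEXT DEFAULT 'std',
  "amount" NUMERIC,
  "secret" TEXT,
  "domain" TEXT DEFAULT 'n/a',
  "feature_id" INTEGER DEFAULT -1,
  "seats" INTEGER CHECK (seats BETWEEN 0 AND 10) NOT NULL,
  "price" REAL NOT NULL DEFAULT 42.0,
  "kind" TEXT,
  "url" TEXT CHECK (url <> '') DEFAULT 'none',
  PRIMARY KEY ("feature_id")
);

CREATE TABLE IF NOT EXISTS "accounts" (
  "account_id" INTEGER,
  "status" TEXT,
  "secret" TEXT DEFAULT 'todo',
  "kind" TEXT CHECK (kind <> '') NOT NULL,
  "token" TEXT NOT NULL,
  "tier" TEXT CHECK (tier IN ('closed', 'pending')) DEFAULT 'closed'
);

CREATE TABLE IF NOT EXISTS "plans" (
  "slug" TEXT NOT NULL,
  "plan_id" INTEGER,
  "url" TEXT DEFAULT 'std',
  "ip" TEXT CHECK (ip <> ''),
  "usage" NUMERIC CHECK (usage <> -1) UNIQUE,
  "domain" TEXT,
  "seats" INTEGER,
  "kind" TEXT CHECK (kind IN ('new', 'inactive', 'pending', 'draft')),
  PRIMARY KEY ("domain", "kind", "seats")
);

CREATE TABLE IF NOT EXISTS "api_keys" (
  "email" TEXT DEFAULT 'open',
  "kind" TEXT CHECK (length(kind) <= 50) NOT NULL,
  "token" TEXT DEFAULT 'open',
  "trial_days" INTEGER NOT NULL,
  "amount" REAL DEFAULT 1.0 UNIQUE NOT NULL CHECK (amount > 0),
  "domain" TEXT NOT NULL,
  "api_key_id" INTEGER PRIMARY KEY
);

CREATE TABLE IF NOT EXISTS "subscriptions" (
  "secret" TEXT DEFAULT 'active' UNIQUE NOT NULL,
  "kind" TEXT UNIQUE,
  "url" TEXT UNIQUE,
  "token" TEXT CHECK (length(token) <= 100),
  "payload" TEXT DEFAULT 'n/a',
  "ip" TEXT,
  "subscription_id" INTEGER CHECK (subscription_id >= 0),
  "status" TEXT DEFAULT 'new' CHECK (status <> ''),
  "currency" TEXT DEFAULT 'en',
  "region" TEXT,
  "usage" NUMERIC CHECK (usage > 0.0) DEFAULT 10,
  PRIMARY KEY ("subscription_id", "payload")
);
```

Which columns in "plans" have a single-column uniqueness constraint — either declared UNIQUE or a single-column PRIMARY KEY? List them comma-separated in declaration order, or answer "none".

usage

- slug: no UNIQUE or single-column PK constraint.
- plan_id: no UNIQUE or single-column PK constraint.
- url: no UNIQUE or single-column PK constraint.
- ip: no UNIQUE or single-column PK constraint.
- usage: declared UNIQUE → unique.
- domain: part of a composite PRIMARY KEY — only the tuple is unique, not this column on its own.
- seats: part of a composite PRIMARY KEY — only the tuple is unique, not this column on its own.
- kind: part of a composite PRIMARY KEY — only the tuple is unique, not this column on its own.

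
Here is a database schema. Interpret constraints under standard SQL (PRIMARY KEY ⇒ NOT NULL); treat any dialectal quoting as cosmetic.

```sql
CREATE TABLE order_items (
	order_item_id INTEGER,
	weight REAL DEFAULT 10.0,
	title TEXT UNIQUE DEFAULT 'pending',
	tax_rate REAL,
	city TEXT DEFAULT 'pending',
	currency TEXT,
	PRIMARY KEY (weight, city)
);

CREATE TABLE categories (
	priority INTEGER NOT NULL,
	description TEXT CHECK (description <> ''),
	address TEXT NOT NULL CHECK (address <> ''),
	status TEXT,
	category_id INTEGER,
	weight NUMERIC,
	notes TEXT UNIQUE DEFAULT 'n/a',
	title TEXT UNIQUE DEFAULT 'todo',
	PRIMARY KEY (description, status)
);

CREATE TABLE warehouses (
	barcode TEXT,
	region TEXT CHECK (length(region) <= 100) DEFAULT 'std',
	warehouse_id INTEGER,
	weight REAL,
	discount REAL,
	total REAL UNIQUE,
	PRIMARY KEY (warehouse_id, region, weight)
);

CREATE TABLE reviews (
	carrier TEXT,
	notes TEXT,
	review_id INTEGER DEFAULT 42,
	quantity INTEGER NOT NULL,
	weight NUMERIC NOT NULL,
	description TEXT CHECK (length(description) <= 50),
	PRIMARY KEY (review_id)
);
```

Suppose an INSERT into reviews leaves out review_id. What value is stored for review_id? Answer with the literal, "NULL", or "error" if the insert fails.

review_id has an explicit DEFAULT 42.
When the column is omitted from an INSERT, that default is used.

42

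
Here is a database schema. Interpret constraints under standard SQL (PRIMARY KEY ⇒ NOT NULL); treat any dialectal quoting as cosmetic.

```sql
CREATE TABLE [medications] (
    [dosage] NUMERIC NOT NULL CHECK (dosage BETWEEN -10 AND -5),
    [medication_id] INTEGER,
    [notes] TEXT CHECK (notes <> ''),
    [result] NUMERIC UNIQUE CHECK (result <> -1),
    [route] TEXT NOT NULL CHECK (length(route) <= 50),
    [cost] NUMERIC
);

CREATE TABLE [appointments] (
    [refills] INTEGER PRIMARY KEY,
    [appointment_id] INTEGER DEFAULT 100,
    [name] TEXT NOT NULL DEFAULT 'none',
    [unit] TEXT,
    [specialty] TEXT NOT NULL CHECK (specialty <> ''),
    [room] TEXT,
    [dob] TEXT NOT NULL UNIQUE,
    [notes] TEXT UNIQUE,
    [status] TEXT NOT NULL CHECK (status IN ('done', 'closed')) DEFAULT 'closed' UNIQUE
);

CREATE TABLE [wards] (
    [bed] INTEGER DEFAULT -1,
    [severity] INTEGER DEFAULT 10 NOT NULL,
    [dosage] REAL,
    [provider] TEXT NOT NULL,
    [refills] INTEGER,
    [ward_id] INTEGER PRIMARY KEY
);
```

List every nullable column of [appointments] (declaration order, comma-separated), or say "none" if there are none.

appointment_id, unit, room, notes

- refills: part of the PRIMARY KEY, which implies NOT NULL → not nullable.
- appointment_id: DEFAULT only fills an omitted column; an explicit NULL is still allowed → nullable.
- name: declared NOT NULL → not nullable.
- unit: no NOT NULL constraint applies → nullable.
- specialty: declared NOT NULL → not nullable.
- room: no NOT NULL constraint applies → nullable.
- dob: declared NOT NULL → not nullable.
- notes: UNIQUE does not imply NOT NULL → nullable.
- status: declared NOT NULL → not nullable.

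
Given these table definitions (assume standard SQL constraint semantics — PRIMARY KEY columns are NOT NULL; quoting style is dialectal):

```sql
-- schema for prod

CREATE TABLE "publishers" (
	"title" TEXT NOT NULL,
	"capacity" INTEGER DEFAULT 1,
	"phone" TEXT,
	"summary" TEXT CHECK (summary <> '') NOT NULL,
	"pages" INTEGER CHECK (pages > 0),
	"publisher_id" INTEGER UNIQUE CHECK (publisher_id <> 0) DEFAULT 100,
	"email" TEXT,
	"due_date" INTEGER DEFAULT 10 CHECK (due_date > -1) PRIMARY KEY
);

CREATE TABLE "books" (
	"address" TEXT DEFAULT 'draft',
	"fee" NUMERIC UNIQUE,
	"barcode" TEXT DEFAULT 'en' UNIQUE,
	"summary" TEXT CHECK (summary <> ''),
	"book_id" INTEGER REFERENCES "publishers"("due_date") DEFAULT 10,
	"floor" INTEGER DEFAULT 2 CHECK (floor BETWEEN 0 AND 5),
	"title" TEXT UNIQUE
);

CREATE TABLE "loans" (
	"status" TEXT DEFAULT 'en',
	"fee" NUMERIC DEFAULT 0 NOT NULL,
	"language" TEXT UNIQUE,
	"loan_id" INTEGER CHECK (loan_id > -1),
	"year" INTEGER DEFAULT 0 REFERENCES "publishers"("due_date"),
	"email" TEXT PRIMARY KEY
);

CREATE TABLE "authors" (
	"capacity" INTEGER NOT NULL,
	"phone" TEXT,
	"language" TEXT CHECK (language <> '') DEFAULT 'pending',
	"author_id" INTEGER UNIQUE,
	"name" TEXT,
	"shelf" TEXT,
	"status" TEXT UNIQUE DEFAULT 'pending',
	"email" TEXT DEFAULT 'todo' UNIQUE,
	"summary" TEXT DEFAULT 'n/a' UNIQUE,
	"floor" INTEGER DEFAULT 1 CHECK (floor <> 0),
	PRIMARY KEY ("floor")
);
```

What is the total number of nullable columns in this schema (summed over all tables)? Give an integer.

24

publishers: 5 nullable (capacity, phone, pages, publisher_id, email — PK (due_date) and explicit NOT NULL columns excluded).
books: 7 nullable (address, fee, barcode, summary, book_id, floor, title — PK none and explicit NOT NULL columns excluded).
loans: 4 nullable (status, language, loan_id, year — PK (email) and explicit NOT NULL columns excluded).
authors: 8 nullable (phone, language, author_id, name, shelf, status, email, summary — PK (floor) and explicit NOT NULL columns excluded).
Total: 5 + 7 + 4 + 8 = 24.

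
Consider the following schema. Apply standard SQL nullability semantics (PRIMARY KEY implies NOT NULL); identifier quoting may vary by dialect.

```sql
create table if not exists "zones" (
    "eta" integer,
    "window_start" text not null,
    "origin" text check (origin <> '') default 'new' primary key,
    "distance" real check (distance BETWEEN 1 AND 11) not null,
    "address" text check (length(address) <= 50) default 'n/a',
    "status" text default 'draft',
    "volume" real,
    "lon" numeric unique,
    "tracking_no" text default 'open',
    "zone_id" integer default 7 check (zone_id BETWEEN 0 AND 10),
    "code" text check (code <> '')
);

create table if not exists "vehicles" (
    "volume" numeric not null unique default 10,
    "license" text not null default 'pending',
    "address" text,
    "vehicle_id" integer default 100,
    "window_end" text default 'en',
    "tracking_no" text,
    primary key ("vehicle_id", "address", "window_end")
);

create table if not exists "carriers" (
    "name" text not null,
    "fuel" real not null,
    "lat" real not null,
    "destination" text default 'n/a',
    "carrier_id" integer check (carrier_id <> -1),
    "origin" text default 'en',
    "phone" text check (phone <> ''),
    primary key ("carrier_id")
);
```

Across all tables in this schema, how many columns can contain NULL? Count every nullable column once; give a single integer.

12

zones: 8 nullable (eta, address, status, volume, lon, tracking_no, zone_id, code — PK (origin) and explicit NOT NULL columns excluded).
vehicles: 1 nullable (tracking_no — PK (vehicle_id, address, window_end) and explicit NOT NULL columns excluded).
carriers: 3 nullable (destination, origin, phone — PK (carrier_id) and explicit NOT NULL columns excluded).
Total: 8 + 1 + 3 = 12.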